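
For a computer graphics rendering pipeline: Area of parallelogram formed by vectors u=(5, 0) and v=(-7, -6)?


|u x v| = |5*(-6) - 0*(-7)|
= |(-30) - 0| = 30

30


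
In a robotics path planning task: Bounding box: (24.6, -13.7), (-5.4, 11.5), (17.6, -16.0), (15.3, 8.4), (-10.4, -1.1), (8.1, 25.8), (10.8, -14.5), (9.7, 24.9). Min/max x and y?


x range: [-10.4, 24.6]
y range: [-16, 25.8]
Bounding box: (-10.4,-16) to (24.6,25.8)

(-10.4,-16) to (24.6,25.8)


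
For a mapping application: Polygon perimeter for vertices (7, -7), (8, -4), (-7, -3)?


Sides: (7, -7)->(8, -4): sqrt(10) = 3.162278, (8, -4)->(-7, -3): sqrt(226) = 15.033296, (-7, -3)->(7, -7): sqrt(212) = 14.56022
Sum = 32.755794
Perimeter = 32.7558

32.7558


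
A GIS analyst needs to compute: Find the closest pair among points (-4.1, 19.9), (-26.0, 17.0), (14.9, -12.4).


d(P0,P1) = 22.0912, d(P0,P2) = 37.4739, d(P1,P2) = 50.3703
Closest: P0 and P1

Closest pair: (-4.1, 19.9) and (-26.0, 17.0), distance = 22.0912


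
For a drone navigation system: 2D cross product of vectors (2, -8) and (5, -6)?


u x v = u_x*v_y - u_y*v_x = 2*(-6) - (-8)*5
= (-12) - (-40) = 28

28


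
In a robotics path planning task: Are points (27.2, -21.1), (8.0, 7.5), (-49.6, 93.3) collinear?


Cross product: (8-27.2)*(93.3-(-21.1)) - (7.5-(-21.1))*((-49.6)-27.2)
= 0

Yes, collinear


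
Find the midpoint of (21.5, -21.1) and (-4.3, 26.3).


M = ((21.5+(-4.3))/2, ((-21.1)+26.3)/2)
= (8.6, 2.6)

(8.6, 2.6)


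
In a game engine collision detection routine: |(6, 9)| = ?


|u| = sqrt(6^2 + 9^2) = sqrt(117) = 10.8167

10.8167


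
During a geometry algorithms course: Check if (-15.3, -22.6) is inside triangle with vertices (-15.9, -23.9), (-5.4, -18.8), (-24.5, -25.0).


Cross products: AB x AP = 10.59, BC x BP = 11.2, CA x CP = 10.52
All same sign? yes

Yes, inside


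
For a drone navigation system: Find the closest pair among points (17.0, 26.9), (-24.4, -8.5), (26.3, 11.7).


d(P0,P1) = 54.4713, d(P0,P2) = 17.8194, d(P1,P2) = 54.5759
Closest: P0 and P2

Closest pair: (17.0, 26.9) and (26.3, 11.7), distance = 17.8194


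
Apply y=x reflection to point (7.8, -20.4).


Reflection over y=x: (x,y) -> (y,x)
(7.8, -20.4) -> (-20.4, 7.8)

(-20.4, 7.8)


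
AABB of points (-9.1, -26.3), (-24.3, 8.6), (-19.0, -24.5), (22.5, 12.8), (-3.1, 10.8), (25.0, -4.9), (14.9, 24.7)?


x range: [-24.3, 25]
y range: [-26.3, 24.7]
Bounding box: (-24.3,-26.3) to (25,24.7)

(-24.3,-26.3) to (25,24.7)


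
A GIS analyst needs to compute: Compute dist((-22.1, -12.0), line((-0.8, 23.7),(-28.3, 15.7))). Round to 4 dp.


|cross product| = 811.35
|line direction| = sqrt(820.25) = 28.64
Distance = 811.35/sqrt(820.25) = 28.3293

28.3293


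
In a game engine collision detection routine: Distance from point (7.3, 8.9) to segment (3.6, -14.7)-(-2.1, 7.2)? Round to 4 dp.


Project P onto AB: t = 0.9681 (clamped to [0,1])
Closest point on segment: (-1.918, 6.5008)
Distance: 9.5251

9.5251


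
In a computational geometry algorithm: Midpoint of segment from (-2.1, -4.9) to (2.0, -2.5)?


M = (((-2.1)+2)/2, ((-4.9)+(-2.5))/2)
= (-0.05, -3.7)

(-0.05, -3.7)


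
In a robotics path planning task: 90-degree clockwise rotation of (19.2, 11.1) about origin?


90° CW: (x,y) -> (y, -x)
(19.2,11.1) -> (11.1, -19.2)

(11.1, -19.2)


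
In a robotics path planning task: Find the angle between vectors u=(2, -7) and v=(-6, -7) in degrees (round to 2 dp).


u.v = 37, |u| = sqrt(53) = 7.2801, |v| = sqrt(85) = 9.2195
cos(theta) = u.v/(|u||v|) = 37/sqrt(4505) = 0.551257
theta = acos(0.551257) = 56.55 degrees

56.55 degrees


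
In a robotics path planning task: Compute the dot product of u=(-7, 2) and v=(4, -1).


u . v = u_x*v_x + u_y*v_y = (-7)*4 + 2*(-1)
= (-28) + (-2) = -30

-30


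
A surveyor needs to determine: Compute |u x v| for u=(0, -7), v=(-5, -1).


|u x v| = |0*(-1) - (-7)*(-5)|
= |0 - 35| = 35

35


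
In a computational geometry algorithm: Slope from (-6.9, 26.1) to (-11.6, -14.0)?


slope = (y2-y1)/(x2-x1) = ((-14)-26.1)/((-11.6)-(-6.9)) = (-40.1)/(-4.7) = 8.5319

8.5319


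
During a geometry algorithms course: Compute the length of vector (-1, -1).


|u| = sqrt((-1)^2 + (-1)^2) = sqrt(2) = 1.4142

1.4142


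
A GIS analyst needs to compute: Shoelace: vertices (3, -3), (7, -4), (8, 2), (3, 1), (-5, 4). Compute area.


Shoelace sum: (3*(-4) - 7*(-3)) + (7*2 - 8*(-4)) + (8*1 - 3*2) + (3*4 - (-5)*1) + ((-5)*(-3) - 3*4)
= 77
Area = |77|/2 = 38.5

38.5


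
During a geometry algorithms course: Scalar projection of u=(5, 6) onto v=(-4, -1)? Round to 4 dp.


u.v = -26, |v| = sqrt(17) = 4.1231
Scalar projection = u.v / |v| = -26 / sqrt(17) = -6.3059

-6.3059


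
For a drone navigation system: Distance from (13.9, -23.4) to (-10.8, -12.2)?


dx=-24.7, dy=11.2
d^2 = (-24.7)^2 + 11.2^2 = 735.53
d = sqrt(735.53) = 27.1207

27.1207


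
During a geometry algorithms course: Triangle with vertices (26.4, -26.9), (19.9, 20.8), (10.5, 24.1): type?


Side lengths squared: AB^2=2317.54, BC^2=99.25, CA^2=2853.81
Sorted: [99.25, 2317.54, 2853.81]
By sides: Scalene, By angles: Obtuse

Scalene, Obtuse


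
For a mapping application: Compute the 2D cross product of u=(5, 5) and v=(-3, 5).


u x v = u_x*v_y - u_y*v_x = 5*5 - 5*(-3)
= 25 - (-15) = 40

40


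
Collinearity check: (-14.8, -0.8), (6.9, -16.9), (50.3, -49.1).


Cross product: (6.9-(-14.8))*((-49.1)-(-0.8)) - ((-16.9)-(-0.8))*(50.3-(-14.8))
= 0

Yes, collinear


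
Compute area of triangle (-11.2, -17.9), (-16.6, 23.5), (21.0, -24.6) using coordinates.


Area = |x_A(y_B-y_C) + x_B(y_C-y_A) + x_C(y_A-y_B)|/2
= |(-538.72) + 111.22 + (-869.4)|/2
= 1296.9/2 = 648.45

648.45


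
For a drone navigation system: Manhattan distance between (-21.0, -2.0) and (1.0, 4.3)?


|(-21)-1| + |(-2)-4.3| = 22 + 6.3 = 28.3

28.3


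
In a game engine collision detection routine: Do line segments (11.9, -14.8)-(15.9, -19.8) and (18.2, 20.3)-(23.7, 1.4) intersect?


Cross products: d1=-312.12, d2=-264.02, d3=171.9, d4=123.8
d1*d2 < 0 and d3*d4 < 0? no

No, they don't intersect


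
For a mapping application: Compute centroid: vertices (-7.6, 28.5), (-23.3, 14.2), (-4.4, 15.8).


Centroid = ((x_A+x_B+x_C)/3, (y_A+y_B+y_C)/3)
= (((-7.6)+(-23.3)+(-4.4))/3, (28.5+14.2+15.8)/3)
= (-11.7667, 19.5)

(-11.7667, 19.5)


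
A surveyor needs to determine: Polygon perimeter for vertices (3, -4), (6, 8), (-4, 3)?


Sides: (3, -4)->(6, 8): sqrt(153) = 12.369317, (6, 8)->(-4, 3): sqrt(125) = 11.18034, (-4, 3)->(3, -4): sqrt(98) = 9.899495
Sum = 33.449152
Perimeter = 33.4492

33.4492


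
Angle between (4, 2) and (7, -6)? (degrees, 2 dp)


u.v = 16, |u| = sqrt(20) = 4.4721, |v| = sqrt(85) = 9.2195
cos(theta) = u.v/(|u||v|) = 16/sqrt(1700) = 0.388057
theta = acos(0.388057) = 67.17 degrees

67.17 degrees


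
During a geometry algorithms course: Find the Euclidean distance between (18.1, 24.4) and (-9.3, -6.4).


dx=-27.4, dy=-30.8
d^2 = (-27.4)^2 + (-30.8)^2 = 1699.4
d = sqrt(1699.4) = 41.2238

41.2238


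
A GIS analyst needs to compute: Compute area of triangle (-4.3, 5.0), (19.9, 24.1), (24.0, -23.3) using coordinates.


Area = |x_A(y_B-y_C) + x_B(y_C-y_A) + x_C(y_A-y_B)|/2
= |(-203.82) + (-563.17) + (-458.4)|/2
= 1225.39/2 = 612.695

612.695


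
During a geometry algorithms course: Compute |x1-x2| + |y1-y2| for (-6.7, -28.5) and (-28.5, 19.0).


|(-6.7)-(-28.5)| + |(-28.5)-19| = 21.8 + 47.5 = 69.3

69.3


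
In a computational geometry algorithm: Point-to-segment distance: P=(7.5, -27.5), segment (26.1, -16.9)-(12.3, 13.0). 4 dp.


Project P onto AB: t = 0 (clamped to [0,1])
Closest point on segment: (26.1, -16.9)
Distance: 21.4084

21.4084


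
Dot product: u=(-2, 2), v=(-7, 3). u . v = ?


u . v = u_x*v_x + u_y*v_y = (-2)*(-7) + 2*3
= 14 + 6 = 20

20


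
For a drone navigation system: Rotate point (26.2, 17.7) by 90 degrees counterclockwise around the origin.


90° CCW: (x,y) -> (-y, x)
(26.2,17.7) -> (-17.7, 26.2)

(-17.7, 26.2)


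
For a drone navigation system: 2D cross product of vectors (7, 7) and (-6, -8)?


u x v = u_x*v_y - u_y*v_x = 7*(-8) - 7*(-6)
= (-56) - (-42) = -14

-14


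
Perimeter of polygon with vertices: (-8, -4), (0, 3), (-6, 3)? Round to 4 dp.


Sides: (-8, -4)->(0, 3): sqrt(113) = 10.630146, (0, 3)->(-6, 3): sqrt(36) = 6, (-6, 3)->(-8, -4): sqrt(53) = 7.28011
Sum = 23.910256
Perimeter = 23.9103

23.9103


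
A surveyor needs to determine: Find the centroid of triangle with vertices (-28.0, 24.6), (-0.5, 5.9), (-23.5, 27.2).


Centroid = ((x_A+x_B+x_C)/3, (y_A+y_B+y_C)/3)
= (((-28)+(-0.5)+(-23.5))/3, (24.6+5.9+27.2)/3)
= (-17.3333, 19.2333)

(-17.3333, 19.2333)


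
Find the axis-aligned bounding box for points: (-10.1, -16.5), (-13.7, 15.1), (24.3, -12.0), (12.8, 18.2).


x range: [-13.7, 24.3]
y range: [-16.5, 18.2]
Bounding box: (-13.7,-16.5) to (24.3,18.2)

(-13.7,-16.5) to (24.3,18.2)


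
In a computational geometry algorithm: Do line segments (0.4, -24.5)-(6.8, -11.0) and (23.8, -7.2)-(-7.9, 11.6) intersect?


Cross products: d1=988.33, d2=440.06, d3=-205.18, d4=343.09
d1*d2 < 0 and d3*d4 < 0? no

No, they don't intersect


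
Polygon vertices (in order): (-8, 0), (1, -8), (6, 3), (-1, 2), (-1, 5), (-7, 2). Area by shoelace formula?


Shoelace sum: ((-8)*(-8) - 1*0) + (1*3 - 6*(-8)) + (6*2 - (-1)*3) + ((-1)*5 - (-1)*2) + ((-1)*2 - (-7)*5) + ((-7)*0 - (-8)*2)
= 176
Area = |176|/2 = 88

88


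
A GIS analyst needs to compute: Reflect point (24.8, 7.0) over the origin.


Reflection over origin: (x,y) -> (-x,-y)
(24.8, 7) -> (-24.8, -7)

(-24.8, -7)


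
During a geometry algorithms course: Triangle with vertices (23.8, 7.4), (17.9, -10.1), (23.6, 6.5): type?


Side lengths squared: AB^2=341.06, BC^2=308.05, CA^2=0.85
Sorted: [0.85, 308.05, 341.06]
By sides: Scalene, By angles: Obtuse

Scalene, Obtuse


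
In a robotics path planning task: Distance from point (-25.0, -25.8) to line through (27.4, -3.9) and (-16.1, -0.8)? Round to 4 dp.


|cross product| = 1115.09
|line direction| = sqrt(1901.86) = 43.6103
Distance = 1115.09/sqrt(1901.86) = 25.5694

25.5694


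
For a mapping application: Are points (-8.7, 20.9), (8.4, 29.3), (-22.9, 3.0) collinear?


Cross product: (8.4-(-8.7))*(3-20.9) - (29.3-20.9)*((-22.9)-(-8.7))
= -186.81

No, not collinear


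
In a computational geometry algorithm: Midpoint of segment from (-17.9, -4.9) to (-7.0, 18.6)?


M = (((-17.9)+(-7))/2, ((-4.9)+18.6)/2)
= (-12.45, 6.85)

(-12.45, 6.85)


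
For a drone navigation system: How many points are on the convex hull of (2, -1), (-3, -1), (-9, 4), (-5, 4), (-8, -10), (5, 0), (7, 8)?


Convex hull vertices (CCW): (-9, 4), (-8, -10), (5, 0), (7, 8)
Count = 4

4


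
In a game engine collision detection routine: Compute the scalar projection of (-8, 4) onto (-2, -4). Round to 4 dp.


u.v = 0, |v| = sqrt(20) = 4.4721
Scalar projection = u.v / |v| = 0 / sqrt(20) = 0

0


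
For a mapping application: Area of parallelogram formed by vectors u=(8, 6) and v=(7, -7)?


|u x v| = |8*(-7) - 6*7|
= |(-56) - 42| = 98

98


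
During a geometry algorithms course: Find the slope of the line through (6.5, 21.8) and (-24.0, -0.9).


slope = (y2-y1)/(x2-x1) = ((-0.9)-21.8)/((-24)-6.5) = (-22.7)/(-30.5) = 0.7443

0.7443


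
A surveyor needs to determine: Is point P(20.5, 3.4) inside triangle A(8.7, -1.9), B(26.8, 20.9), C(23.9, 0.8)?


Cross products: AB x AP = -173.11, BC x BP = -75.88, CA x CP = -48.7
All same sign? yes

Yes, inside


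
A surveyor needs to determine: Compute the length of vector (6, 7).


|u| = sqrt(6^2 + 7^2) = sqrt(85) = 9.2195

9.2195


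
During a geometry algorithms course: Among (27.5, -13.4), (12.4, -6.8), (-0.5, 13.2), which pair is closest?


d(P0,P1) = 16.4794, d(P0,P2) = 38.6207, d(P1,P2) = 23.7994
Closest: P0 and P1

Closest pair: (27.5, -13.4) and (12.4, -6.8), distance = 16.4794


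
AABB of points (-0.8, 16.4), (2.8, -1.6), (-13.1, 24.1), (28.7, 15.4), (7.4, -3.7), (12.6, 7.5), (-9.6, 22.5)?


x range: [-13.1, 28.7]
y range: [-3.7, 24.1]
Bounding box: (-13.1,-3.7) to (28.7,24.1)

(-13.1,-3.7) to (28.7,24.1)


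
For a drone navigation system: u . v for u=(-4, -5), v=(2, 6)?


u . v = u_x*v_x + u_y*v_y = (-4)*2 + (-5)*6
= (-8) + (-30) = -38

-38


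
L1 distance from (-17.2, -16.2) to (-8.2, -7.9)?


|(-17.2)-(-8.2)| + |(-16.2)-(-7.9)| = 9 + 8.3 = 17.3

17.3


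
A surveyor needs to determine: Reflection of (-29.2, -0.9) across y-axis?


Reflection over y-axis: (x,y) -> (-x,y)
(-29.2, -0.9) -> (29.2, -0.9)

(29.2, -0.9)


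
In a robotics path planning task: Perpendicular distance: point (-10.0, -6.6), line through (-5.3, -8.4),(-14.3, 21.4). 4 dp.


|cross product| = 123.86
|line direction| = sqrt(969.04) = 31.1294
Distance = 123.86/sqrt(969.04) = 3.9789

3.9789


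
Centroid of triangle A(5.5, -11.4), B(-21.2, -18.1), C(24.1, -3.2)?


Centroid = ((x_A+x_B+x_C)/3, (y_A+y_B+y_C)/3)
= ((5.5+(-21.2)+24.1)/3, ((-11.4)+(-18.1)+(-3.2))/3)
= (2.8, -10.9)

(2.8, -10.9)


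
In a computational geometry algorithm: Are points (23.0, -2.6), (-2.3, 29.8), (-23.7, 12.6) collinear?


Cross product: ((-2.3)-23)*(12.6-(-2.6)) - (29.8-(-2.6))*((-23.7)-23)
= 1128.52

No, not collinear


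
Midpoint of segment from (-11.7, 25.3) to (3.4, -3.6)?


M = (((-11.7)+3.4)/2, (25.3+(-3.6))/2)
= (-4.15, 10.85)

(-4.15, 10.85)


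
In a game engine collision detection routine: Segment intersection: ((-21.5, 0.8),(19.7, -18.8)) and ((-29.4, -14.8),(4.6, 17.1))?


Cross products: d1=278.39, d2=-1702.29, d3=-797.56, d4=1183.12
d1*d2 < 0 and d3*d4 < 0? yes

Yes, they intersect


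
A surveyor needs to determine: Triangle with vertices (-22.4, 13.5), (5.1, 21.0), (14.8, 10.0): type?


Side lengths squared: AB^2=812.5, BC^2=215.09, CA^2=1396.09
Sorted: [215.09, 812.5, 1396.09]
By sides: Scalene, By angles: Obtuse

Scalene, Obtuse


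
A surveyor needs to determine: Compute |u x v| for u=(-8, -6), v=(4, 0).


|u x v| = |(-8)*0 - (-6)*4|
= |0 - (-24)| = 24

24


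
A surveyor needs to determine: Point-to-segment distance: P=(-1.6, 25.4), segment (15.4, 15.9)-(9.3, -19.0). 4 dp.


Project P onto AB: t = 0 (clamped to [0,1])
Closest point on segment: (15.4, 15.9)
Distance: 19.4743

19.4743


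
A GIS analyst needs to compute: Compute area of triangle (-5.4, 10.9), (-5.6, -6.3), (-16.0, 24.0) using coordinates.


Area = |x_A(y_B-y_C) + x_B(y_C-y_A) + x_C(y_A-y_B)|/2
= |163.62 + (-73.36) + (-275.2)|/2
= 184.94/2 = 92.47

92.47


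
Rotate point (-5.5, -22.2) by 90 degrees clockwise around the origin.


90° CW: (x,y) -> (y, -x)
(-5.5,-22.2) -> (-22.2, 5.5)

(-22.2, 5.5)


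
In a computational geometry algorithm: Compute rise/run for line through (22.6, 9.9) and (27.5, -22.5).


slope = (y2-y1)/(x2-x1) = ((-22.5)-9.9)/(27.5-22.6) = (-32.4)/4.9 = -6.6122

-6.6122


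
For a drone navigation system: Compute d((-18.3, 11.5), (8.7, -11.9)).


dx=27, dy=-23.4
d^2 = 27^2 + (-23.4)^2 = 1276.56
d = sqrt(1276.56) = 35.729

35.729


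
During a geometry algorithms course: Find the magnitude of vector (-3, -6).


|u| = sqrt((-3)^2 + (-6)^2) = sqrt(45) = 6.7082

6.7082


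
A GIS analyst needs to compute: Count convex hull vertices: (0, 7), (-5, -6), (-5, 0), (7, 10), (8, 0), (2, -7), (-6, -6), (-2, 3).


Convex hull vertices (CCW): (-6, -6), (2, -7), (8, 0), (7, 10), (0, 7), (-5, 0)
Count = 6

6


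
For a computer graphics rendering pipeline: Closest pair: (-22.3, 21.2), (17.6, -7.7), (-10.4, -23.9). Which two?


d(P0,P1) = 49.2668, d(P0,P2) = 46.6435, d(P1,P2) = 32.3487
Closest: P1 and P2

Closest pair: (17.6, -7.7) and (-10.4, -23.9), distance = 32.3487


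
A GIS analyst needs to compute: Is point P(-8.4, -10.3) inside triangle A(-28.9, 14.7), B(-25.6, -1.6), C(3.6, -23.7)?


Cross products: AB x AP = 251.65, BC x BP = 126.08, CA x CP = 25.3
All same sign? yes

Yes, inside


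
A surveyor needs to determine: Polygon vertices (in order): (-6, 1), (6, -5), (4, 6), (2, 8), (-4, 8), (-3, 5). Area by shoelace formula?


Shoelace sum: ((-6)*(-5) - 6*1) + (6*6 - 4*(-5)) + (4*8 - 2*6) + (2*8 - (-4)*8) + ((-4)*5 - (-3)*8) + ((-3)*1 - (-6)*5)
= 179
Area = |179|/2 = 89.5

89.5


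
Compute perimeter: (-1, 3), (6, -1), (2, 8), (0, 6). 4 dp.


Sides: (-1, 3)->(6, -1): sqrt(65) = 8.062258, (6, -1)->(2, 8): sqrt(97) = 9.848858, (2, 8)->(0, 6): sqrt(8) = 2.828427, (0, 6)->(-1, 3): sqrt(10) = 3.162278
Sum = 23.901821
Perimeter = 23.9018

23.9018


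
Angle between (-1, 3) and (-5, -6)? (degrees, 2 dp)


u.v = -13, |u| = sqrt(10) = 3.1623, |v| = sqrt(61) = 7.8102
cos(theta) = u.v/(|u||v|) = -13/sqrt(610) = -0.526355
theta = acos(-0.526355) = 121.76 degrees

121.76 degrees


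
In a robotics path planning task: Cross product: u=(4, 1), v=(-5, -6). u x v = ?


u x v = u_x*v_y - u_y*v_x = 4*(-6) - 1*(-5)
= (-24) - (-5) = -19

-19


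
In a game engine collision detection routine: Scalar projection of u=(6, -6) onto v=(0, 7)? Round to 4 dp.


u.v = -42, |v| = sqrt(49) = 7
Scalar projection = u.v / |v| = -42 / sqrt(49) = -6

-6


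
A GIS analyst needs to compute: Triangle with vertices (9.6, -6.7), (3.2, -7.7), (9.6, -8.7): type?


Side lengths squared: AB^2=41.96, BC^2=41.96, CA^2=4
Sorted: [4, 41.96, 41.96]
By sides: Isosceles, By angles: Acute

Isosceles, Acute


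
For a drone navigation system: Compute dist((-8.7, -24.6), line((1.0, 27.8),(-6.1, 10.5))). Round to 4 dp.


|cross product| = 204.23
|line direction| = sqrt(349.7) = 18.7003
Distance = 204.23/sqrt(349.7) = 10.9212

10.9212


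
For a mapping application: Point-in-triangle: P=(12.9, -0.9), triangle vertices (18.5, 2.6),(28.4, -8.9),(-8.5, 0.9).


Cross products: AB x AP = -99.05, BC x BP = -143.3, CA x CP = -84.98
All same sign? yes

Yes, inside


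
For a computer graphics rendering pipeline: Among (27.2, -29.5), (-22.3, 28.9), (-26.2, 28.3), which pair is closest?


d(P0,P1) = 76.5559, d(P0,P2) = 78.6918, d(P1,P2) = 3.9459
Closest: P1 and P2

Closest pair: (-22.3, 28.9) and (-26.2, 28.3), distance = 3.9459


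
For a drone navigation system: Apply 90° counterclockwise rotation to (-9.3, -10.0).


90° CCW: (x,y) -> (-y, x)
(-9.3,-10) -> (10, -9.3)

(10, -9.3)


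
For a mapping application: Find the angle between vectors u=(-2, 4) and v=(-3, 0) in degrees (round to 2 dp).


u.v = 6, |u| = sqrt(20) = 4.4721, |v| = sqrt(9) = 3
cos(theta) = u.v/(|u||v|) = 6/sqrt(180) = 0.447214
theta = acos(0.447214) = 63.43 degrees

63.43 degrees


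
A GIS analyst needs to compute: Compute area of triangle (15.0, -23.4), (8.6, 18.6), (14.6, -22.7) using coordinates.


Area = |x_A(y_B-y_C) + x_B(y_C-y_A) + x_C(y_A-y_B)|/2
= |619.5 + 6.02 + (-613.2)|/2
= 12.32/2 = 6.16

6.16


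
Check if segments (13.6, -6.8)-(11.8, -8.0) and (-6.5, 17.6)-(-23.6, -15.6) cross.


Cross products: d1=1084.56, d2=1045.32, d3=-68.04, d4=-28.8
d1*d2 < 0 and d3*d4 < 0? no

No, they don't intersect


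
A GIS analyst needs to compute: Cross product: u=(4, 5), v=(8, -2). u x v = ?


u x v = u_x*v_y - u_y*v_x = 4*(-2) - 5*8
= (-8) - 40 = -48

-48


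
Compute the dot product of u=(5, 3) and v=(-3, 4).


u . v = u_x*v_x + u_y*v_y = 5*(-3) + 3*4
= (-15) + 12 = -3

-3


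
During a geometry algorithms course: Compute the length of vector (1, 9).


|u| = sqrt(1^2 + 9^2) = sqrt(82) = 9.0554

9.0554


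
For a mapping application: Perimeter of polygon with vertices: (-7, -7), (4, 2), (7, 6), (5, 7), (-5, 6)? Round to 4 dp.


Sides: (-7, -7)->(4, 2): sqrt(202) = 14.21267, (4, 2)->(7, 6): sqrt(25) = 5, (7, 6)->(5, 7): sqrt(5) = 2.236068, (5, 7)->(-5, 6): sqrt(101) = 10.049876, (-5, 6)->(-7, -7): sqrt(173) = 13.152946
Sum = 44.65156
Perimeter = 44.6516

44.6516


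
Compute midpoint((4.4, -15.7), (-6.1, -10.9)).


M = ((4.4+(-6.1))/2, ((-15.7)+(-10.9))/2)
= (-0.85, -13.3)

(-0.85, -13.3)


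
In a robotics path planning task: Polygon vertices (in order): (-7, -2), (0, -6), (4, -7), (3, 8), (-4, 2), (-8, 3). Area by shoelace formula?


Shoelace sum: ((-7)*(-6) - 0*(-2)) + (0*(-7) - 4*(-6)) + (4*8 - 3*(-7)) + (3*2 - (-4)*8) + ((-4)*3 - (-8)*2) + ((-8)*(-2) - (-7)*3)
= 198
Area = |198|/2 = 99

99


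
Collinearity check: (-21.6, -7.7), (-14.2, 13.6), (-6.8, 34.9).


Cross product: ((-14.2)-(-21.6))*(34.9-(-7.7)) - (13.6-(-7.7))*((-6.8)-(-21.6))
= 0

Yes, collinear


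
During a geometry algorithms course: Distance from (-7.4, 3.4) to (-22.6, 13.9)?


dx=-15.2, dy=10.5
d^2 = (-15.2)^2 + 10.5^2 = 341.29
d = sqrt(341.29) = 18.474

18.474


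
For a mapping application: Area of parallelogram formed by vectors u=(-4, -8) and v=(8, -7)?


|u x v| = |(-4)*(-7) - (-8)*8|
= |28 - (-64)| = 92

92


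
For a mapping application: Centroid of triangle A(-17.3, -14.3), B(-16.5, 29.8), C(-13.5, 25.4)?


Centroid = ((x_A+x_B+x_C)/3, (y_A+y_B+y_C)/3)
= (((-17.3)+(-16.5)+(-13.5))/3, ((-14.3)+29.8+25.4)/3)
= (-15.7667, 13.6333)

(-15.7667, 13.6333)


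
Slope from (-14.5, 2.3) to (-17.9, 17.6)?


slope = (y2-y1)/(x2-x1) = (17.6-2.3)/((-17.9)-(-14.5)) = 15.3/(-3.4) = -4.5

-4.5


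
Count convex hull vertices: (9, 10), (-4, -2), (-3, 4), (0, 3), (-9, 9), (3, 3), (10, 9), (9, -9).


Convex hull vertices (CCW): (-9, 9), (-4, -2), (9, -9), (10, 9), (9, 10)
Count = 5

5


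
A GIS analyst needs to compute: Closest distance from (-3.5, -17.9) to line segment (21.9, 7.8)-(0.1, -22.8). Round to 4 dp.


Project P onto AB: t = 0.9494 (clamped to [0,1])
Closest point on segment: (1.2036, -21.2509)
Distance: 5.7752

5.7752


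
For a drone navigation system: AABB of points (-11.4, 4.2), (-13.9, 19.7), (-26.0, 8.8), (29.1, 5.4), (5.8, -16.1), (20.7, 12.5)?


x range: [-26, 29.1]
y range: [-16.1, 19.7]
Bounding box: (-26,-16.1) to (29.1,19.7)

(-26,-16.1) to (29.1,19.7)


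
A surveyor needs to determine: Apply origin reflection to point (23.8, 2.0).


Reflection over origin: (x,y) -> (-x,-y)
(23.8, 2) -> (-23.8, -2)

(-23.8, -2)


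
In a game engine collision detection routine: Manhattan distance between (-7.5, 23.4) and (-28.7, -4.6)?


|(-7.5)-(-28.7)| + |23.4-(-4.6)| = 21.2 + 28 = 49.2

49.2


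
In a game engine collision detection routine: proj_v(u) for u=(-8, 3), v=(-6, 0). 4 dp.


u.v = 48, |v| = sqrt(36) = 6
Scalar projection = u.v / |v| = 48 / sqrt(36) = 8

8


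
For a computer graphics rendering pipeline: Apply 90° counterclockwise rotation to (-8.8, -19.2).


90° CCW: (x,y) -> (-y, x)
(-8.8,-19.2) -> (19.2, -8.8)

(19.2, -8.8)


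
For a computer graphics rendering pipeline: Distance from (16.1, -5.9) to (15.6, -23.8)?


dx=-0.5, dy=-17.9
d^2 = (-0.5)^2 + (-17.9)^2 = 320.66
d = sqrt(320.66) = 17.907

17.907


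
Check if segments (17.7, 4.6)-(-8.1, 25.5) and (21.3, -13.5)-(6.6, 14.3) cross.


Cross products: d1=-165.99, d2=244.02, d3=391.74, d4=-18.27
d1*d2 < 0 and d3*d4 < 0? yes

Yes, they intersect


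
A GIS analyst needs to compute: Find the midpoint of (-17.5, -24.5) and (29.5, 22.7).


M = (((-17.5)+29.5)/2, ((-24.5)+22.7)/2)
= (6, -0.9)

(6, -0.9)


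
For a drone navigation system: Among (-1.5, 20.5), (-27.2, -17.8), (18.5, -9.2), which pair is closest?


d(P0,P1) = 46.1235, d(P0,P2) = 35.8063, d(P1,P2) = 46.5022
Closest: P0 and P2

Closest pair: (-1.5, 20.5) and (18.5, -9.2), distance = 35.8063


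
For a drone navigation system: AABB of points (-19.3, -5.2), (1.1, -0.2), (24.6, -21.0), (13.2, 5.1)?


x range: [-19.3, 24.6]
y range: [-21, 5.1]
Bounding box: (-19.3,-21) to (24.6,5.1)

(-19.3,-21) to (24.6,5.1)


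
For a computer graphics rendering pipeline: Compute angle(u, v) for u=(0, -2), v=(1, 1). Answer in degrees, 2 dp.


u.v = -2, |u| = sqrt(4) = 2, |v| = sqrt(2) = 1.4142
cos(theta) = u.v/(|u||v|) = -2/sqrt(8) = -0.707107
theta = acos(-0.707107) = 135 degrees

135 degrees


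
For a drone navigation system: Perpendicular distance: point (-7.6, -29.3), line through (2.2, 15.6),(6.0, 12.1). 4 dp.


|cross product| = 204.92
|line direction| = sqrt(26.69) = 5.1662
Distance = 204.92/sqrt(26.69) = 39.6652

39.6652


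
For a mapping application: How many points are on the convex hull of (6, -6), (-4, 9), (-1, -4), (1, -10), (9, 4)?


Convex hull vertices (CCW): (-4, 9), (-1, -4), (1, -10), (6, -6), (9, 4)
Count = 5

5


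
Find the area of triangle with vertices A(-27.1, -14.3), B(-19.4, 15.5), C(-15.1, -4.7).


Area = |x_A(y_B-y_C) + x_B(y_C-y_A) + x_C(y_A-y_B)|/2
= |(-547.42) + (-186.24) + 449.98|/2
= 283.68/2 = 141.84

141.84


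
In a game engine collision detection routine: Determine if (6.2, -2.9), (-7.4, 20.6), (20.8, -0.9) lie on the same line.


Cross product: ((-7.4)-6.2)*((-0.9)-(-2.9)) - (20.6-(-2.9))*(20.8-6.2)
= -370.3

No, not collinear


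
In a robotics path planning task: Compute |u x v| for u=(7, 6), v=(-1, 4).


|u x v| = |7*4 - 6*(-1)|
= |28 - (-6)| = 34

34


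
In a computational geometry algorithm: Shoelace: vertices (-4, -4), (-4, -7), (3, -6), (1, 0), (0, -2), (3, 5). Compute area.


Shoelace sum: ((-4)*(-7) - (-4)*(-4)) + ((-4)*(-6) - 3*(-7)) + (3*0 - 1*(-6)) + (1*(-2) - 0*0) + (0*5 - 3*(-2)) + (3*(-4) - (-4)*5)
= 75
Area = |75|/2 = 37.5

37.5


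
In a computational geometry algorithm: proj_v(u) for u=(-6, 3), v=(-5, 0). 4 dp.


u.v = 30, |v| = sqrt(25) = 5
Scalar projection = u.v / |v| = 30 / sqrt(25) = 6

6


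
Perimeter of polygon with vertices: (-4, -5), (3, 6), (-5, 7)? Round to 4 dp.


Sides: (-4, -5)->(3, 6): sqrt(170) = 13.038405, (3, 6)->(-5, 7): sqrt(65) = 8.062258, (-5, 7)->(-4, -5): sqrt(145) = 12.041595
Sum = 33.142258
Perimeter = 33.1423

33.1423


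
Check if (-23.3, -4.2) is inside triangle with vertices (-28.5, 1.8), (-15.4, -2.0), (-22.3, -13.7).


Cross products: AB x AP = -58.84, BC x BP = -77.25, CA x CP = -43.4
All same sign? yes

Yes, inside


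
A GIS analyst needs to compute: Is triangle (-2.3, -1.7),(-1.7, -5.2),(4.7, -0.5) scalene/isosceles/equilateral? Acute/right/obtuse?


Side lengths squared: AB^2=12.61, BC^2=63.05, CA^2=50.44
Sorted: [12.61, 50.44, 63.05]
By sides: Scalene, By angles: Right

Scalene, Right


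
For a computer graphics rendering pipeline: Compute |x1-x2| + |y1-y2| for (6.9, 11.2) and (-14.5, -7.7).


|6.9-(-14.5)| + |11.2-(-7.7)| = 21.4 + 18.9 = 40.3

40.3


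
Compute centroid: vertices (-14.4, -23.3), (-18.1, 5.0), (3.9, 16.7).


Centroid = ((x_A+x_B+x_C)/3, (y_A+y_B+y_C)/3)
= (((-14.4)+(-18.1)+3.9)/3, ((-23.3)+5+16.7)/3)
= (-9.5333, -0.5333)

(-9.5333, -0.5333)


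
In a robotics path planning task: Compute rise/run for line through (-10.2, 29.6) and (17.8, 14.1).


slope = (y2-y1)/(x2-x1) = (14.1-29.6)/(17.8-(-10.2)) = (-15.5)/28 = -0.5536

-0.5536


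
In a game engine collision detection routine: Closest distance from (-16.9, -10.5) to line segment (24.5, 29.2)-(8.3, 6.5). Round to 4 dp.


Project P onto AB: t = 1 (clamped to [0,1])
Closest point on segment: (8.3, 6.5)
Distance: 30.398

30.398


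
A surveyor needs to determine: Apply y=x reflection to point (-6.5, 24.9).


Reflection over y=x: (x,y) -> (y,x)
(-6.5, 24.9) -> (24.9, -6.5)

(24.9, -6.5)


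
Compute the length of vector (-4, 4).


|u| = sqrt((-4)^2 + 4^2) = sqrt(32) = 5.6569

5.6569


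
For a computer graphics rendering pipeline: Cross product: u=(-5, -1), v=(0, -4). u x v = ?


u x v = u_x*v_y - u_y*v_x = (-5)*(-4) - (-1)*0
= 20 - 0 = 20

20


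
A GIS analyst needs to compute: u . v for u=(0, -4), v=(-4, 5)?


u . v = u_x*v_x + u_y*v_y = 0*(-4) + (-4)*5
= 0 + (-20) = -20

-20


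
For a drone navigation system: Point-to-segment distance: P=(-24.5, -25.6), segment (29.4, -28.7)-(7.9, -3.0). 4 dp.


Project P onto AB: t = 1 (clamped to [0,1])
Closest point on segment: (7.9, -3)
Distance: 39.5034

39.5034


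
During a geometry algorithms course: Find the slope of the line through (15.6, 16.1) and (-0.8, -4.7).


slope = (y2-y1)/(x2-x1) = ((-4.7)-16.1)/((-0.8)-15.6) = (-20.8)/(-16.4) = 1.2683

1.2683


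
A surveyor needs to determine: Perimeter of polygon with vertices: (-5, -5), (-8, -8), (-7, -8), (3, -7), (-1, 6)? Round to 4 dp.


Sides: (-5, -5)->(-8, -8): sqrt(18) = 4.242641, (-8, -8)->(-7, -8): sqrt(1) = 1, (-7, -8)->(3, -7): sqrt(101) = 10.049876, (3, -7)->(-1, 6): sqrt(185) = 13.601471, (-1, 6)->(-5, -5): sqrt(137) = 11.7047
Sum = 40.598688
Perimeter = 40.5987

40.5987


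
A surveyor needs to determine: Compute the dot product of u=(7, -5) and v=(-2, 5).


u . v = u_x*v_x + u_y*v_y = 7*(-2) + (-5)*5
= (-14) + (-25) = -39

-39


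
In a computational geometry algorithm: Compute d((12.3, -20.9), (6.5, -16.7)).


dx=-5.8, dy=4.2
d^2 = (-5.8)^2 + 4.2^2 = 51.28
d = sqrt(51.28) = 7.161

7.161


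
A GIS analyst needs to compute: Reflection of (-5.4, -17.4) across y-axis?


Reflection over y-axis: (x,y) -> (-x,y)
(-5.4, -17.4) -> (5.4, -17.4)

(5.4, -17.4)


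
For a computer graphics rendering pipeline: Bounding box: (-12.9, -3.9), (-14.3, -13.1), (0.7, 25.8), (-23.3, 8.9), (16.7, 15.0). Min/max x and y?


x range: [-23.3, 16.7]
y range: [-13.1, 25.8]
Bounding box: (-23.3,-13.1) to (16.7,25.8)

(-23.3,-13.1) to (16.7,25.8)


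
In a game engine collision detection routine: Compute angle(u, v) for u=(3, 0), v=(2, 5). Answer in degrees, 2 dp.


u.v = 6, |u| = sqrt(9) = 3, |v| = sqrt(29) = 5.3852
cos(theta) = u.v/(|u||v|) = 6/sqrt(261) = 0.371391
theta = acos(0.371391) = 68.2 degrees

68.2 degrees


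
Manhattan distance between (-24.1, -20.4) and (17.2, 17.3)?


|(-24.1)-17.2| + |(-20.4)-17.3| = 41.3 + 37.7 = 79

79


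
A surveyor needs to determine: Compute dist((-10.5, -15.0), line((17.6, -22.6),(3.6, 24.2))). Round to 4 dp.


|cross product| = 1208.68
|line direction| = sqrt(2386.24) = 48.8492
Distance = 1208.68/sqrt(2386.24) = 24.7431

24.7431


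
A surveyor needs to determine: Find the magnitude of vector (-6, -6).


|u| = sqrt((-6)^2 + (-6)^2) = sqrt(72) = 8.4853

8.4853


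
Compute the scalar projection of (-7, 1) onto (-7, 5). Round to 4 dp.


u.v = 54, |v| = sqrt(74) = 8.6023
Scalar projection = u.v / |v| = 54 / sqrt(74) = 6.2774

6.2774


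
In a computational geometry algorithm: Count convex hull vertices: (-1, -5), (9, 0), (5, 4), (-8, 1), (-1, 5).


Convex hull vertices (CCW): (-8, 1), (-1, -5), (9, 0), (5, 4), (-1, 5)
Count = 5

5


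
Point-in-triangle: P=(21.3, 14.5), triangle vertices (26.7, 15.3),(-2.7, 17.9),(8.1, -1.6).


Cross products: AB x AP = 37.56, BC x BP = 431.28, CA x CP = 76.38
All same sign? yes

Yes, inside


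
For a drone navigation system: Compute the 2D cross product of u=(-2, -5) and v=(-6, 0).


u x v = u_x*v_y - u_y*v_x = (-2)*0 - (-5)*(-6)
= 0 - 30 = -30

-30


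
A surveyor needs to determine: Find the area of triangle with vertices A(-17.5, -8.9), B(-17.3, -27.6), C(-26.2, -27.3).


Area = |x_A(y_B-y_C) + x_B(y_C-y_A) + x_C(y_A-y_B)|/2
= |5.25 + 318.32 + (-489.94)|/2
= 166.37/2 = 83.185

83.185


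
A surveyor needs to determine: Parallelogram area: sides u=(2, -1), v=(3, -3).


|u x v| = |2*(-3) - (-1)*3|
= |(-6) - (-3)| = 3

3


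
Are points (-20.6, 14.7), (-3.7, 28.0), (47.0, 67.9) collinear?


Cross product: ((-3.7)-(-20.6))*(67.9-14.7) - (28-14.7)*(47-(-20.6))
= 0

Yes, collinear


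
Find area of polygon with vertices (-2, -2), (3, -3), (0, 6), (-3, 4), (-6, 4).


Shoelace sum: ((-2)*(-3) - 3*(-2)) + (3*6 - 0*(-3)) + (0*4 - (-3)*6) + ((-3)*4 - (-6)*4) + ((-6)*(-2) - (-2)*4)
= 80
Area = |80|/2 = 40

40


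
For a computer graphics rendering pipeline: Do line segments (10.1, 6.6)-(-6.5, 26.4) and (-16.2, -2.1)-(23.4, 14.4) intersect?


Cross products: d1=-89.43, d2=968.55, d3=665.16, d4=-392.82
d1*d2 < 0 and d3*d4 < 0? yes

Yes, they intersect


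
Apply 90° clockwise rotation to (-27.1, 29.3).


90° CW: (x,y) -> (y, -x)
(-27.1,29.3) -> (29.3, 27.1)

(29.3, 27.1)


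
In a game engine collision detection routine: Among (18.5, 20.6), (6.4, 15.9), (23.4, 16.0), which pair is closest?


d(P0,P1) = 12.9808, d(P0,P2) = 6.7209, d(P1,P2) = 17.0003
Closest: P0 and P2

Closest pair: (18.5, 20.6) and (23.4, 16.0), distance = 6.7209


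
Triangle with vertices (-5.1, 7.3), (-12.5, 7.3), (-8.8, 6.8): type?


Side lengths squared: AB^2=54.76, BC^2=13.94, CA^2=13.94
Sorted: [13.94, 13.94, 54.76]
By sides: Isosceles, By angles: Obtuse

Isosceles, Obtuse


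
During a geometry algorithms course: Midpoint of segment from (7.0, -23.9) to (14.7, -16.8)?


M = ((7+14.7)/2, ((-23.9)+(-16.8))/2)
= (10.85, -20.35)

(10.85, -20.35)


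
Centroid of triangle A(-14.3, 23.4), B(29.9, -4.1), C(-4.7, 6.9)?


Centroid = ((x_A+x_B+x_C)/3, (y_A+y_B+y_C)/3)
= (((-14.3)+29.9+(-4.7))/3, (23.4+(-4.1)+6.9)/3)
= (3.6333, 8.7333)

(3.6333, 8.7333)


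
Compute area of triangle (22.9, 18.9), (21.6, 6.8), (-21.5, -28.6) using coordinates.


Area = |x_A(y_B-y_C) + x_B(y_C-y_A) + x_C(y_A-y_B)|/2
= |810.66 + (-1026) + (-260.15)|/2
= 475.49/2 = 237.745

237.745


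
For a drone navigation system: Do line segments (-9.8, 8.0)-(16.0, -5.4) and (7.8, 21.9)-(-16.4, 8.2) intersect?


Cross products: d1=95.26, d2=773, d3=594.46, d4=-83.28
d1*d2 < 0 and d3*d4 < 0? no

No, they don't intersect


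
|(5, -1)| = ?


|u| = sqrt(5^2 + (-1)^2) = sqrt(26) = 5.099

5.099


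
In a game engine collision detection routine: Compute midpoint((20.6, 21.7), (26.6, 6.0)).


M = ((20.6+26.6)/2, (21.7+6)/2)
= (23.6, 13.85)

(23.6, 13.85)


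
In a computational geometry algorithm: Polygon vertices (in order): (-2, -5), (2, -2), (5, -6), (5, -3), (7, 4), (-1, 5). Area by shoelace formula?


Shoelace sum: ((-2)*(-2) - 2*(-5)) + (2*(-6) - 5*(-2)) + (5*(-3) - 5*(-6)) + (5*4 - 7*(-3)) + (7*5 - (-1)*4) + ((-1)*(-5) - (-2)*5)
= 122
Area = |122|/2 = 61

61


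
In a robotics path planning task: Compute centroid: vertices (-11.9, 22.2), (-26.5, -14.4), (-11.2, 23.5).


Centroid = ((x_A+x_B+x_C)/3, (y_A+y_B+y_C)/3)
= (((-11.9)+(-26.5)+(-11.2))/3, (22.2+(-14.4)+23.5)/3)
= (-16.5333, 10.4333)

(-16.5333, 10.4333)


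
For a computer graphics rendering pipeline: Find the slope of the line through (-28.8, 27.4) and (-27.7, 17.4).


slope = (y2-y1)/(x2-x1) = (17.4-27.4)/((-27.7)-(-28.8)) = (-10)/1.1 = -9.0909

-9.0909


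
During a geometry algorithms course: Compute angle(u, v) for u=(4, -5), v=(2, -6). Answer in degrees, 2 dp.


u.v = 38, |u| = sqrt(41) = 6.4031, |v| = sqrt(40) = 6.3246
cos(theta) = u.v/(|u||v|) = 38/sqrt(1640) = 0.938343
theta = acos(0.938343) = 20.22 degrees

20.22 degrees


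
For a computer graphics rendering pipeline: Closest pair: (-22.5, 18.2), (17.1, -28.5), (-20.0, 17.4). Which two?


d(P0,P1) = 61.2295, d(P0,P2) = 2.6249, d(P1,P2) = 59.0188
Closest: P0 and P2

Closest pair: (-22.5, 18.2) and (-20.0, 17.4), distance = 2.6249


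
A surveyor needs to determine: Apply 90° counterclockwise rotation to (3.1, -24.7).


90° CCW: (x,y) -> (-y, x)
(3.1,-24.7) -> (24.7, 3.1)

(24.7, 3.1)


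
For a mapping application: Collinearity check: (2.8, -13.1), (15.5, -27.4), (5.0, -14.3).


Cross product: (15.5-2.8)*((-14.3)-(-13.1)) - ((-27.4)-(-13.1))*(5-2.8)
= 16.22

No, not collinear


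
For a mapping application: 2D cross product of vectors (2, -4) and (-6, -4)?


u x v = u_x*v_y - u_y*v_x = 2*(-4) - (-4)*(-6)
= (-8) - 24 = -32

-32


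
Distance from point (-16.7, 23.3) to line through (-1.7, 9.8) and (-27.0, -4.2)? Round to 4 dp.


|cross product| = 551.55
|line direction| = sqrt(836.09) = 28.9152
Distance = 551.55/sqrt(836.09) = 19.0747

19.0747


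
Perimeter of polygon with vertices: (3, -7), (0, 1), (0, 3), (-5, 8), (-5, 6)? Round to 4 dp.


Sides: (3, -7)->(0, 1): sqrt(73) = 8.544004, (0, 1)->(0, 3): sqrt(4) = 2, (0, 3)->(-5, 8): sqrt(50) = 7.071068, (-5, 8)->(-5, 6): sqrt(4) = 2, (-5, 6)->(3, -7): sqrt(233) = 15.264338
Sum = 34.87941
Perimeter = 34.8794

34.8794


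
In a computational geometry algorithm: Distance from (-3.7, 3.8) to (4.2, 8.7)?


dx=7.9, dy=4.9
d^2 = 7.9^2 + 4.9^2 = 86.42
d = sqrt(86.42) = 9.2962

9.2962


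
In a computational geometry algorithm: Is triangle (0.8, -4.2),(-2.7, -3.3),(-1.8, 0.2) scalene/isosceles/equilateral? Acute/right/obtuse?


Side lengths squared: AB^2=13.06, BC^2=13.06, CA^2=26.12
Sorted: [13.06, 13.06, 26.12]
By sides: Isosceles, By angles: Right

Isosceles, Right


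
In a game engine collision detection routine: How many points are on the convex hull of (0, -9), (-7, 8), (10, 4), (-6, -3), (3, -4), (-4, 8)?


Convex hull vertices (CCW): (-7, 8), (-6, -3), (0, -9), (10, 4), (-4, 8)
Count = 5

5


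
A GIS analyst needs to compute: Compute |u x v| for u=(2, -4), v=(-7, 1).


|u x v| = |2*1 - (-4)*(-7)|
= |2 - 28| = 26

26


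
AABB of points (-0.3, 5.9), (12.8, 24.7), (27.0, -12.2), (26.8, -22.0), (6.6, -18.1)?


x range: [-0.3, 27]
y range: [-22, 24.7]
Bounding box: (-0.3,-22) to (27,24.7)

(-0.3,-22) to (27,24.7)


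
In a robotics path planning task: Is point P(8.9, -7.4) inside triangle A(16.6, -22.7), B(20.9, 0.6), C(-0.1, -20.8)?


Cross products: AB x AP = 245.2, BC x BP = -88.8, CA x CP = 240.88
All same sign? no

No, outside


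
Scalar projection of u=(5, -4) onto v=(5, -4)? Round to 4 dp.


u.v = 41, |v| = sqrt(41) = 6.4031
Scalar projection = u.v / |v| = 41 / sqrt(41) = 6.4031

6.4031


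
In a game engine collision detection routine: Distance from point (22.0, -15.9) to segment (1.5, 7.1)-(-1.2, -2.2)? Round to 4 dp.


Project P onto AB: t = 1 (clamped to [0,1])
Closest point on segment: (-1.2, -2.2)
Distance: 26.9431

26.9431


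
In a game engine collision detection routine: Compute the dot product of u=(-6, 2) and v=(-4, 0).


u . v = u_x*v_x + u_y*v_y = (-6)*(-4) + 2*0
= 24 + 0 = 24

24


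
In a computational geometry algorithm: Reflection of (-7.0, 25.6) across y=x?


Reflection over y=x: (x,y) -> (y,x)
(-7, 25.6) -> (25.6, -7)

(25.6, -7)


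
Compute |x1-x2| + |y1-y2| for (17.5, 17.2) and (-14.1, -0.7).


|17.5-(-14.1)| + |17.2-(-0.7)| = 31.6 + 17.9 = 49.5

49.5


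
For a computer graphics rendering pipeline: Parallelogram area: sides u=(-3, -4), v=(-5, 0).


|u x v| = |(-3)*0 - (-4)*(-5)|
= |0 - 20| = 20

20


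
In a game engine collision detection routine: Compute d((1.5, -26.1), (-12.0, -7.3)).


dx=-13.5, dy=18.8
d^2 = (-13.5)^2 + 18.8^2 = 535.69
d = sqrt(535.69) = 23.145

23.145


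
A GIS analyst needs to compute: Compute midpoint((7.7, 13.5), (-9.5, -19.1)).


M = ((7.7+(-9.5))/2, (13.5+(-19.1))/2)
= (-0.9, -2.8)

(-0.9, -2.8)


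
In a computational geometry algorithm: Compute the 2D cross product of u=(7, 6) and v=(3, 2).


u x v = u_x*v_y - u_y*v_x = 7*2 - 6*3
= 14 - 18 = -4

-4


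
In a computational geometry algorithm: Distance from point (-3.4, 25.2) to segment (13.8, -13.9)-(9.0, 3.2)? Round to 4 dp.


Project P onto AB: t = 1 (clamped to [0,1])
Closest point on segment: (9, 3.2)
Distance: 25.2539

25.2539


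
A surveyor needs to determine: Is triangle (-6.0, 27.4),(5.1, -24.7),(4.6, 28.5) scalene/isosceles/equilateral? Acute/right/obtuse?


Side lengths squared: AB^2=2837.62, BC^2=2830.49, CA^2=113.57
Sorted: [113.57, 2830.49, 2837.62]
By sides: Scalene, By angles: Acute

Scalene, Acute


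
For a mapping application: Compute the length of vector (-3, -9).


|u| = sqrt((-3)^2 + (-9)^2) = sqrt(90) = 9.4868

9.4868
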